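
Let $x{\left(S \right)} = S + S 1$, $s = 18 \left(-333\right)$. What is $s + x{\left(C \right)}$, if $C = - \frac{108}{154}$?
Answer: $- \frac{461646}{77} \approx -5995.4$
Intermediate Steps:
$C = - \frac{54}{77}$ ($C = \left(-108\right) \frac{1}{154} = - \frac{54}{77} \approx -0.7013$)
$s = -5994$
$x{\left(S \right)} = 2 S$ ($x{\left(S \right)} = S + S = 2 S$)
$s + x{\left(C \right)} = -5994 + 2 \left(- \frac{54}{77}\right) = -5994 - \frac{108}{77} = - \frac{461646}{77}$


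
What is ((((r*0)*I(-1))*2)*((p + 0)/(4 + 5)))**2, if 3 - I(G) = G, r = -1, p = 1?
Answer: 0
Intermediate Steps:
I(G) = 3 - G
((((r*0)*I(-1))*2)*((p + 0)/(4 + 5)))**2 = ((((-1*0)*(3 - 1*(-1)))*2)*((1 + 0)/(4 + 5)))**2 = (((0*(3 + 1))*2)*(1/9))**2 = (((0*4)*2)*(1*(1/9)))**2 = ((0*2)*(1/9))**2 = (0*(1/9))**2 = 0**2 = 0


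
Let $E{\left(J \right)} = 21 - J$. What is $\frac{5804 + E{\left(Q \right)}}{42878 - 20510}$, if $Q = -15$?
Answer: $\frac{365}{1398} \approx 0.26109$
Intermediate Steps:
$\frac{5804 + E{\left(Q \right)}}{42878 - 20510} = \frac{5804 + \left(21 - -15\right)}{42878 - 20510} = \frac{5804 + \left(21 + 15\right)}{22368} = \left(5804 + 36\right) \frac{1}{22368} = 5840 \cdot \frac{1}{22368} = \frac{365}{1398}$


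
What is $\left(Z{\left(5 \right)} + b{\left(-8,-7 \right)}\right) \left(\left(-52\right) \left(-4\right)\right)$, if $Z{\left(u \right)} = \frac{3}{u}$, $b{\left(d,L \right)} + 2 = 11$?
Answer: $\frac{9984}{5} \approx 1996.8$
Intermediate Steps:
$b{\left(d,L \right)} = 9$ ($b{\left(d,L \right)} = -2 + 11 = 9$)
$\left(Z{\left(5 \right)} + b{\left(-8,-7 \right)}\right) \left(\left(-52\right) \left(-4\right)\right) = \left(\frac{3}{5} + 9\right) \left(\left(-52\right) \left(-4\right)\right) = \left(3 \cdot \frac{1}{5} + 9\right) 208 = \left(\frac{3}{5} + 9\right) 208 = \frac{48}{5} \cdot 208 = \frac{9984}{5}$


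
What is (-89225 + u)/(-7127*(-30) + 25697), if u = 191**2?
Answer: -52744/239507 ≈ -0.22022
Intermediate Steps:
u = 36481
(-89225 + u)/(-7127*(-30) + 25697) = (-89225 + 36481)/(-7127*(-30) + 25697) = -52744/(213810 + 25697) = -52744/239507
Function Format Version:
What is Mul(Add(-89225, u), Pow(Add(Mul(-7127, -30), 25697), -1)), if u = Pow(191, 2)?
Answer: Rational(-52744, 239507) ≈ -0.22022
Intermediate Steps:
u = 36481
Mul(Add(-89225, u), Pow(Add(Mul(-7127, -30), 25697), -1)) = Mul(Add(-89225, 36481), Pow(Add(Mul(-7127, -30), 25697), -1)) = Mul(-52744, Pow(Add(213810, 25697), -1)) = Mul(-52744, Pow(239507, -1)) = Mul(-52744, Rational(1, 239507)) = Rational(-52744, 239507)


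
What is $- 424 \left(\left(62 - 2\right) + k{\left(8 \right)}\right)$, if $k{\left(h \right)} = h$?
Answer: $-28832$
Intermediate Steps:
$- 424 \left(\left(62 - 2\right) + k{\left(8 \right)}\right) = - 424 \left(\left(62 - 2\right) + 8\right) = - 424 \left(60 + 8\right) = \left(-424\right) 68 = -28832$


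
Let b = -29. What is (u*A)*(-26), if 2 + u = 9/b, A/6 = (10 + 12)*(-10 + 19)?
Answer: 2069496/29 ≈ 71362.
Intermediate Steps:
A = 1188 (A = 6*((10 + 12)*(-10 + 19)) = 6*(22*9) = 6*198 = 1188)
u = -67/29 (u = -2 + 9/(-29) = -2 + 9*(-1/29) = -2 - 9/29 = -67/29 ≈ -2.3103)
(u*A)*(-26) = -67/29*1188*(-26) = -79596/29*(-26) = 2069496/29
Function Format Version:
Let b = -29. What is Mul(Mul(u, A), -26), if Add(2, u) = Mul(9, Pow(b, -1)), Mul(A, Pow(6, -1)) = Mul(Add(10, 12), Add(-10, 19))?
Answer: Rational(2069496, 29) ≈ 71362.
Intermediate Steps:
A = 1188 (A = Mul(6, Mul(Add(10, 12), Add(-10, 19))) = Mul(6, Mul(22, 9)) = Mul(6, 198) = 1188)
u = Rational(-67, 29) (u = Add(-2, Mul(9, Pow(-29, -1))) = Add(-2, Mul(9, Rational(-1, 29))) = Add(-2, Rational(-9, 29)) = Rational(-67, 29) ≈ -2.3103)
Mul(Mul(u, A), -26) = Mul(Mul(Rational(-67, 29), 1188), -26) = Mul(Rational(-79596, 29), -26) = Rational(2069496, 29)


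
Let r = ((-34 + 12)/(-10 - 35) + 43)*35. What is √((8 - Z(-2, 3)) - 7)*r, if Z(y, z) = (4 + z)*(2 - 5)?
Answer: 13699*√22/9 ≈ 7139.3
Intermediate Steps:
Z(y, z) = -12 - 3*z (Z(y, z) = (4 + z)*(-3) = -12 - 3*z)
r = 13699/9 (r = (-22/(-45) + 43)*35 = (-22*(-1/45) + 43)*35 = (22/45 + 43)*35 = (1957/45)*35 = 13699/9 ≈ 1522.1)
√((8 - Z(-2, 3)) - 7)*r = √((8 - (-12 - 3*3)) - 7)*(13699/9) = √((8 - (-12 - 9)) - 7)*(13699/9) = √((8 - 1*(-21)) - 7)*(13699/9) = √((8 + 21) - 7)*(13699/9) = √(29 - 7)*(13699/9) = √22*(13699/9) = 13699*√22/9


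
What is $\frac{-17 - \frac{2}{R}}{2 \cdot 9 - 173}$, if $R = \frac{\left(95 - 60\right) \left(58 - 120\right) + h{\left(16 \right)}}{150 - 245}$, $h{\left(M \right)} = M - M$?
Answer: $\frac{3708}{33635} \approx 0.11024$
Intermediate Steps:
$h{\left(M \right)} = 0$
$R = \frac{434}{19}$ ($R = \frac{\left(95 - 60\right) \left(58 - 120\right) + 0}{150 - 245} = \frac{35 \left(-62\right) + 0}{-95} = \left(-2170 + 0\right) \left(- \frac{1}{95}\right) = \left(-2170\right) \left(- \frac{1}{95}\right) = \frac{434}{19} \approx 22.842$)
$\frac{-17 - \frac{2}{R}}{2 \cdot 9 - 173} = \frac{-17 - \frac{2}{\frac{434}{19}}}{2 \cdot 9 - 173} = \frac{-17 - \frac{19}{217}}{18 - 173} = \frac{-17 - \frac{19}{217}}{-155} = \left(- \frac{3708}{217}\right) \left(- \frac{1}{155}\right) = \frac{3708}{33635}$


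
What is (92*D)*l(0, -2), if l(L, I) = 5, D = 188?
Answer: 86480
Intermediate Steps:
(92*D)*l(0, -2) = (92*188)*5 = 17296*5 = 86480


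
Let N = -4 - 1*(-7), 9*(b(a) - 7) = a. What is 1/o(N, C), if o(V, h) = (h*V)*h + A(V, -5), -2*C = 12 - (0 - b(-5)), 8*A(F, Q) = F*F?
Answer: 216/55355 ≈ 0.0039021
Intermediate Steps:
b(a) = 7 + a/9
A(F, Q) = F²/8 (A(F, Q) = (F*F)/8 = F²/8)
N = 3 (N = -4 + 7 = 3)
C = -83/9 (C = -(12 - (0 - (7 + (⅑)*(-5))))/2 = -(12 - (0 - (7 - 5/9)))/2 = -(12 - (0 - 1*58/9))/2 = -(12 - (0 - 58/9))/2 = -(12 - 1*(-58/9))/2 = -(12 + 58/9)/2 = -½*166/9 = -83/9 ≈ -9.2222)
o(V, h) = V²/8 + V*h² (o(V, h) = (h*V)*h + V²/8 = (V*h)*h + V²/8 = V*h² + V²/8 = V²/8 + V*h²)
1/o(N, C) = 1/((⅛)*3*(3 + 8*(-83/9)²)) = 1/((⅛)*3*(3 + 8*(6889/81))) = 1/((⅛)*3*(3 + 55112/81)) = 1/((⅛)*3*(55355/81)) = 1/(55355/216) = 216/55355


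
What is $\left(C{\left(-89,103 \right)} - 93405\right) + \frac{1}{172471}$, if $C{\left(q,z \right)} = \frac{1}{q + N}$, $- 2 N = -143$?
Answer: $- \frac{563838226332}{6036485} \approx -93405.0$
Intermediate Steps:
$N = \frac{143}{2}$ ($N = \left(- \frac{1}{2}\right) \left(-143\right) = \frac{143}{2} \approx 71.5$)
$C{\left(q,z \right)} = \frac{1}{\frac{143}{2} + q}$ ($C{\left(q,z \right)} = \frac{1}{q + \frac{143}{2}} = \frac{1}{\frac{143}{2} + q}$)
$\left(C{\left(-89,103 \right)} - 93405\right) + \frac{1}{172471} = \left(\frac{2}{143 + 2 \left(-89\right)} - 93405\right) + \frac{1}{172471} = \left(\frac{2}{143 - 178} - 93405\right) + \frac{1}{172471} = \left(\frac{2}{-35} - 93405\right) + \frac{1}{172471} = \left(2 \left(- \frac{1}{35}\right) - 93405\right) + \frac{1}{172471} = \left(- \frac{2}{35} - 93405\right) + \frac{1}{172471} = - \frac{3269177}{35} + \frac{1}{172471} = - \frac{563838226332}{6036485}$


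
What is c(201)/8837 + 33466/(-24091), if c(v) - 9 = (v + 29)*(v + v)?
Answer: 1931931637/212892167 ≈ 9.0747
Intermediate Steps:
c(v) = 9 + 2*v*(29 + v) (c(v) = 9 + (v + 29)*(v + v) = 9 + (29 + v)*(2*v) = 9 + 2*v*(29 + v))
c(201)/8837 + 33466/(-24091) = (9 + 2*201² + 58*201)/8837 + 33466/(-24091) = (9 + 2*40401 + 11658)*(1/8837) + 33466*(-1/24091) = (9 + 80802 + 11658)*(1/8837) - 33466/24091 = 92469*(1/8837) - 33466/24091 = 92469/8837 - 33466/24091 = 1931931637/212892167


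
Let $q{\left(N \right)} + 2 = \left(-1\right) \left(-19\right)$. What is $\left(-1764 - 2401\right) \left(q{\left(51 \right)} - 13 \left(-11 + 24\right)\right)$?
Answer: $633080$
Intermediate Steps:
$q{\left(N \right)} = 17$ ($q{\left(N \right)} = -2 - -19 = -2 + 19 = 17$)
$\left(-1764 - 2401\right) \left(q{\left(51 \right)} - 13 \left(-11 + 24\right)\right) = \left(-1764 - 2401\right) \left(17 - 13 \left(-11 + 24\right)\right) = - 4165 \left(17 - 169\right) = \left(-4165\right) \left(-152\right) = 633080$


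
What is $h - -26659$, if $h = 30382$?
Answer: $57041$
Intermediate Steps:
$h - -26659 = 30382 - -26659 = 30382 + 26659 = 57041$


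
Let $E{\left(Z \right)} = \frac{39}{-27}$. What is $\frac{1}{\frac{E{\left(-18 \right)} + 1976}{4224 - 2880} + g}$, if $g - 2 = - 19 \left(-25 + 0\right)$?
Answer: $\frac{12096}{5787563} \approx 0.00209$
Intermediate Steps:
$E{\left(Z \right)} = - \frac{13}{9}$ ($E{\left(Z \right)} = 39 \left(- \frac{1}{27}\right) = - \frac{13}{9}$)
$g = 477$ ($g = 2 - 19 \left(-25 + 0\right) = 2 - -475 = 2 + 475 = 477$)
$\frac{1}{\frac{E{\left(-18 \right)} + 1976}{4224 - 2880} + g} = \frac{1}{\frac{- \frac{13}{9} + 1976}{4224 - 2880} + 477} = \frac{1}{\frac{17771}{9 \cdot 1344} + 477} = \frac{1}{\frac{17771}{9} \cdot \frac{1}{1344} + 477} = \frac{1}{\frac{17771}{12096} + 477} = \frac{1}{\frac{5787563}{12096}} = \frac{12096}{5787563}$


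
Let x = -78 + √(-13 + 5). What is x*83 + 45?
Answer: -6429 + 166*I*√2 ≈ -6429.0 + 234.76*I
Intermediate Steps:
x = -78 + 2*I*√2 (x = -78 + √(-8) = -78 + 2*I*√2 ≈ -78.0 + 2.8284*I)
x*83 + 45 = (-78 + 2*I*√2)*83 + 45 = (-6474 + 166*I*√2) + 45 = -6429 + 166*I*√2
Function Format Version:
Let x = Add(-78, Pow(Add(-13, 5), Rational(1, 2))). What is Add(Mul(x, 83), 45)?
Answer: Add(-6429, Mul(166, I, Pow(2, Rational(1, 2)))) ≈ Add(-6429.0, Mul(234.76, I))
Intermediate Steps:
x = Add(-78, Mul(2, I, Pow(2, Rational(1, 2)))) (x = Add(-78, Pow(-8, Rational(1, 2))) = Add(-78, Mul(2, I, Pow(2, Rational(1, 2)))) ≈ Add(-78.000, Mul(2.8284, I)))
Add(Mul(x, 83), 45) = Add(Mul(Add(-78, Mul(2, I, Pow(2, Rational(1, 2)))), 83), 45) = Add(Add(-6474, Mul(166, I, Pow(2, Rational(1, 2)))), 45) = Add(-6429, Mul(166, I, Pow(2, Rational(1, 2))))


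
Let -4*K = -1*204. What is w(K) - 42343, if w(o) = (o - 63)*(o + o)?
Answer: -43567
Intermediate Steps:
K = 51 (K = -(-1)*204/4 = -¼*(-204) = 51)
w(o) = 2*o*(-63 + o) (w(o) = (-63 + o)*(2*o) = 2*o*(-63 + o))
w(K) - 42343 = 2*51*(-63 + 51) - 42343 = 2*51*(-12) - 42343 = -1224 - 42343 = -43567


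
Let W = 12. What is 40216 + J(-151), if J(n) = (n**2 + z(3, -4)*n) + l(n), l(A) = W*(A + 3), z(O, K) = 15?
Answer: 58976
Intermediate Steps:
l(A) = 36 + 12*A (l(A) = 12*(A + 3) = 12*(3 + A) = 36 + 12*A)
J(n) = 36 + n**2 + 27*n (J(n) = (n**2 + 15*n) + (36 + 12*n) = 36 + n**2 + 27*n)
40216 + J(-151) = 40216 + (36 + (-151)**2 + 27*(-151)) = 40216 + (36 + 22801 - 4077) = 40216 + 18760 = 58976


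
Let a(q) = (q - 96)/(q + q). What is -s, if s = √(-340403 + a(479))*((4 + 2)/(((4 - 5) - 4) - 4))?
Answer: I*√312409251978/1437 ≈ 388.96*I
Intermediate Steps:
a(q) = (-96 + q)/(2*q) (a(q) = (-96 + q)/((2*q)) = (-96 + q)*(1/(2*q)) = (-96 + q)/(2*q))
s = -I*√312409251978/1437 (s = √(-340403 + (½)*(-96 + 479)/479)*((4 + 2)/(((4 - 5) - 4) - 4)) = √(-340403 + (½)*(1/479)*383)*(6/((-1 - 4) - 4)) = √(-340403 + 383/958)*(6/(-5 - 4)) = √(-326105691/958)*(6/(-9)) = (I*√312409251978/958)*(6*(-⅑)) = (I*√312409251978/958)*(-⅔) = -I*√312409251978/1437 ≈ -388.96*I)
-s = -(-1)*I*√312409251978/1437 = I*√312409251978/1437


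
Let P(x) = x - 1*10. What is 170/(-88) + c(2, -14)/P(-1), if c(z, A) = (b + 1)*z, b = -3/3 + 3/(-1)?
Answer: -61/44 ≈ -1.3864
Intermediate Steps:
b = -4 (b = -3*1/3 + 3*(-1) = -1 - 3 = -4)
P(x) = -10 + x (P(x) = x - 10 = -10 + x)
c(z, A) = -3*z (c(z, A) = (-4 + 1)*z = -3*z)
170/(-88) + c(2, -14)/P(-1) = 170/(-88) + (-3*2)/(-10 - 1) = 170*(-1/88) - 6/(-11) = -85/44 - 6*(-1/11) = -85/44 + 6/11 = -61/44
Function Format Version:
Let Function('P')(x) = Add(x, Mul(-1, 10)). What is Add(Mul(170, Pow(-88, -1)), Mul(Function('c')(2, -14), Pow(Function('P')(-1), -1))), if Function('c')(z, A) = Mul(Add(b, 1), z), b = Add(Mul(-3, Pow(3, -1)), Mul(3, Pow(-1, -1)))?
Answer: Rational(-61, 44) ≈ -1.3864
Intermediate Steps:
b = -4 (b = Add(Mul(-3, Rational(1, 3)), Mul(3, -1)) = Add(-1, -3) = -4)
Function('P')(x) = Add(-10, x) (Function('P')(x) = Add(x, -10) = Add(-10, x))
Function('c')(z, A) = Mul(-3, z) (Function('c')(z, A) = Mul(Add(-4, 1), z) = Mul(-3, z))
Add(Mul(170, Pow(-88, -1)), Mul(Function('c')(2, -14), Pow(Function('P')(-1), -1))) = Add(Mul(170, Pow(-88, -1)), Mul(Mul(-3, 2), Pow(Add(-10, -1), -1))) = Add(Mul(170, Rational(-1, 88)), Mul(-6, Pow(-11, -1))) = Add(Rational(-85, 44), Mul(-6, Rational(-1, 11))) = Add(Rational(-85, 44), Rational(6, 11)) = Rational(-61, 44)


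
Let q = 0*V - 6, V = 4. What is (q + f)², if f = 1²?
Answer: 25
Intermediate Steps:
q = -6 (q = 0*4 - 6 = 0 - 6 = -6)
f = 1
(q + f)² = (-6 + 1)² = (-5)² = 25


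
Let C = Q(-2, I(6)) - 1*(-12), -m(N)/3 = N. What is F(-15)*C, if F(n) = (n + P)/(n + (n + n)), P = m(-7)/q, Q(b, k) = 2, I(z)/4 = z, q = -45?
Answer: 3248/675 ≈ 4.8119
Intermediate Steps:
I(z) = 4*z
m(N) = -3*N
P = -7/15 (P = -3*(-7)/(-45) = 21*(-1/45) = -7/15 ≈ -0.46667)
F(n) = (-7/15 + n)/(3*n) (F(n) = (n - 7/15)/(n + (n + n)) = (-7/15 + n)/(n + 2*n) = (-7/15 + n)/((3*n)) = (-7/15 + n)*(1/(3*n)) = (-7/15 + n)/(3*n))
C = 14 (C = 2 - 1*(-12) = 2 + 12 = 14)
F(-15)*C = ((1/45)*(-7 + 15*(-15))/(-15))*14 = ((1/45)*(-1/15)*(-7 - 225))*14 = ((1/45)*(-1/15)*(-232))*14 = (232/675)*14 = 3248/675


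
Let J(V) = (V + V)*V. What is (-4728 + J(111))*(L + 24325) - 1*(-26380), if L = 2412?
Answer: 532466998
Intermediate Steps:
J(V) = 2*V**2 (J(V) = (2*V)*V = 2*V**2)
(-4728 + J(111))*(L + 24325) - 1*(-26380) = (-4728 + 2*111**2)*(2412 + 24325) - 1*(-26380) = (-4728 + 2*12321)*26737 + 26380 = (-4728 + 24642)*26737 + 26380 = 19914*26737 + 26380 = 532440618 + 26380 = 532466998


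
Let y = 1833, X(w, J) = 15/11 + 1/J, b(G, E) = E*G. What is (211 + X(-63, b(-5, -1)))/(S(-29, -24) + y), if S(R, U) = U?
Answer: 433/3685 ≈ 0.11750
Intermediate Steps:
X(w, J) = 15/11 + 1/J (X(w, J) = 15*(1/11) + 1/J = 15/11 + 1/J)
(211 + X(-63, b(-5, -1)))/(S(-29, -24) + y) = (211 + (15/11 + 1/(-1*(-5))))/(-24 + 1833) = (211 + (15/11 + 1/5))/1809 = (211 + (15/11 + ⅕))*(1/1809) = (211 + 86/55)*(1/1809) = (11691/55)*(1/1809) = 433/3685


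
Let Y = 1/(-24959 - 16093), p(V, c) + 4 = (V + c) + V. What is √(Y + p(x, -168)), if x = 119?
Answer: √27806890353/20526 ≈ 8.1240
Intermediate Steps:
p(V, c) = -4 + c + 2*V (p(V, c) = -4 + ((V + c) + V) = -4 + (c + 2*V) = -4 + c + 2*V)
Y = -1/41052 (Y = 1/(-41052) = -1/41052 ≈ -2.4359e-5)
√(Y + p(x, -168)) = √(-1/41052 + (-4 - 168 + 2*119)) = √(-1/41052 + (-4 - 168 + 238)) = √(-1/41052 + 66) = √(2709431/41052) = √27806890353/20526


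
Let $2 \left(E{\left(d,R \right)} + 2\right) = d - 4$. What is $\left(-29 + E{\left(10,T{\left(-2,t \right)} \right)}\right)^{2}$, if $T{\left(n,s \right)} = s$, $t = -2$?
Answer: $784$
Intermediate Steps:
$E{\left(d,R \right)} = -4 + \frac{d}{2}$ ($E{\left(d,R \right)} = -2 + \frac{d - 4}{2} = -2 + \frac{-4 + d}{2} = -2 + \left(-2 + \frac{d}{2}\right) = -4 + \frac{d}{2}$)
$\left(-29 + E{\left(10,T{\left(-2,t \right)} \right)}\right)^{2} = \left(-29 + \left(-4 + \frac{1}{2} \cdot 10\right)\right)^{2} = \left(-29 + \left(-4 + 5\right)\right)^{2} = \left(-29 + 1\right)^{2} = \left(-28\right)^{2} = 784$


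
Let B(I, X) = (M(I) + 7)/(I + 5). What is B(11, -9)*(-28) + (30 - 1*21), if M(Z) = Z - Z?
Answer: -13/4 ≈ -3.2500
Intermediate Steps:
M(Z) = 0
B(I, X) = 7/(5 + I) (B(I, X) = (0 + 7)/(I + 5) = 7/(5 + I))
B(11, -9)*(-28) + (30 - 1*21) = (7/(5 + 11))*(-28) + (30 - 1*21) = (7/16)*(-28) + (30 - 21) = (7*(1/16))*(-28) + 9 = (7/16)*(-28) + 9 = -49/4 + 9 = -13/4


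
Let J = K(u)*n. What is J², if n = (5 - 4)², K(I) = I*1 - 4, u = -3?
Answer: 49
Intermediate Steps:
K(I) = -4 + I (K(I) = I - 4 = -4 + I)
n = 1 (n = 1² = 1)
J = -7 (J = (-4 - 3)*1 = -7*1 = -7)
J² = (-7)² = 49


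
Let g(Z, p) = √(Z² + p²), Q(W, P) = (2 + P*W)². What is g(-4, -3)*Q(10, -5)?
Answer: 11520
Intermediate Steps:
g(-4, -3)*Q(10, -5) = √((-4)² + (-3)²)*(2 - 5*10)² = √(16 + 9)*(2 - 50)² = √25*(-48)² = 5*2304 = 11520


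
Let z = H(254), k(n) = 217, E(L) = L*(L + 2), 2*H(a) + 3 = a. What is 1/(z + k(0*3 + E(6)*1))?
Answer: 2/685 ≈ 0.0029197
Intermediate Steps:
H(a) = -3/2 + a/2
E(L) = L*(2 + L)
z = 251/2 (z = -3/2 + (½)*254 = -3/2 + 127 = 251/2 ≈ 125.50)
1/(z + k(0*3 + E(6)*1)) = 1/(251/2 + 217) = 1/(685/2) = 2/685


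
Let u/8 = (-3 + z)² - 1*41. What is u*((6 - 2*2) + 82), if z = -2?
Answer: -10752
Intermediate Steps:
u = -128 (u = 8*((-3 - 2)² - 1*41) = 8*((-5)² - 41) = 8*(25 - 41) = 8*(-16) = -128)
u*((6 - 2*2) + 82) = -128*((6 - 2*2) + 82) = -128*((6 - 4) + 82) = -128*(2 + 82) = -128*84 = -10752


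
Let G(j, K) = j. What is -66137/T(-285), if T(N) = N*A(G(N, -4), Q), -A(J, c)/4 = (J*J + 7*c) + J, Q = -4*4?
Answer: -66137/92143920 ≈ -0.00071776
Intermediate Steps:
Q = -16
A(J, c) = -28*c - 4*J - 4*J**2 (A(J, c) = -4*((J*J + 7*c) + J) = -4*((J**2 + 7*c) + J) = -4*(J + J**2 + 7*c) = -28*c - 4*J - 4*J**2)
T(N) = N*(448 - 4*N - 4*N**2) (T(N) = N*(-28*(-16) - 4*N - 4*N**2) = N*(448 - 4*N - 4*N**2))
-66137/T(-285) = -66137*(-1/(1140*(112 - 1*(-285) - 1*(-285)**2))) = -66137*(-1/(1140*(112 + 285 - 1*81225))) = -66137*(-1/(1140*(112 + 285 - 81225))) = -66137/(4*(-285)*(-80828)) = -66137/92143920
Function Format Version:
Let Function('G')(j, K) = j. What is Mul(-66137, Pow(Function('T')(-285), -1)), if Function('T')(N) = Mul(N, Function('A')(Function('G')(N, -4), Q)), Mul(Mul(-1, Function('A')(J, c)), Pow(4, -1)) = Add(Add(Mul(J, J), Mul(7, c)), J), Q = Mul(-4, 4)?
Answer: Rational(-66137, 92143920) ≈ -0.00071776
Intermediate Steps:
Q = -16
Function('A')(J, c) = Add(Mul(-28, c), Mul(-4, J), Mul(-4, Pow(J, 2))) (Function('A')(J, c) = Mul(-4, Add(Add(Mul(J, J), Mul(7, c)), J)) = Mul(-4, Add(Add(Pow(J, 2), Mul(7, c)), J)) = Mul(-4, Add(J, Pow(J, 2), Mul(7, c))) = Add(Mul(-28, c), Mul(-4, J), Mul(-4, Pow(J, 2))))
Function('T')(N) = Mul(N, Add(448, Mul(-4, N), Mul(-4, Pow(N, 2)))) (Function('T')(N) = Mul(N, Add(Mul(-28, -16), Mul(-4, N), Mul(-4, Pow(N, 2)))) = Mul(N, Add(448, Mul(-4, N), Mul(-4, Pow(N, 2)))))
Mul(-66137, Pow(Function('T')(-285), -1)) = Mul(-66137, Pow(Mul(4, -285, Add(112, Mul(-1, -285), Mul(-1, Pow(-285, 2)))), -1)) = Mul(-66137, Pow(Mul(4, -285, Add(112, 285, Mul(-1, 81225))), -1)) = Mul(-66137, Pow(Mul(4, -285, Add(112, 285, -81225)), -1)) = Mul(-66137, Pow(Mul(4, -285, -80828), -1)) = Mul(-66137, Pow(92143920, -1)) = Mul(-66137, Rational(1, 92143920)) = Rational(-66137, 92143920)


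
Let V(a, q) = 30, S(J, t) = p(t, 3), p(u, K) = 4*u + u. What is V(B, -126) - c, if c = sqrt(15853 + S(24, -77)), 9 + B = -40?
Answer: 30 - 2*sqrt(3867) ≈ -94.370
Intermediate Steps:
B = -49 (B = -9 - 40 = -49)
p(u, K) = 5*u
S(J, t) = 5*t
c = 2*sqrt(3867) (c = sqrt(15853 + 5*(-77)) = sqrt(15853 - 385) = sqrt(15468) = 2*sqrt(3867) ≈ 124.37)
V(B, -126) - c = 30 - 2*sqrt(3867)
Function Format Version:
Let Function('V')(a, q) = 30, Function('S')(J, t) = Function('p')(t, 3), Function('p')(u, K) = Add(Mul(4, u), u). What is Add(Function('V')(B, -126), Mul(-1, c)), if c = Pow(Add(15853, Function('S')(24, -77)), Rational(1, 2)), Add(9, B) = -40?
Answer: Add(30, Mul(-2, Pow(3867, Rational(1, 2)))) ≈ -94.370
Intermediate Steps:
B = -49 (B = Add(-9, -40) = -49)
Function('p')(u, K) = Mul(5, u)
Function('S')(J, t) = Mul(5, t)
c = Mul(2, Pow(3867, Rational(1, 2))) (c = Pow(Add(15853, Mul(5, -77)), Rational(1, 2)) = Pow(Add(15853, -385), Rational(1, 2)) = Pow(15468, Rational(1, 2)) = Mul(2, Pow(3867, Rational(1, 2))) ≈ 124.37)
Add(Function('V')(B, -126), Mul(-1, c)) = Add(30, Mul(-1, Mul(2, Pow(3867, Rational(1, 2))))) = Add(30, Mul(-2, Pow(3867, Rational(1, 2))))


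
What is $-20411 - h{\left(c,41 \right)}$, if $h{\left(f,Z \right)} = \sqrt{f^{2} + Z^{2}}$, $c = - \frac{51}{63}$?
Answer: $-20411 - \frac{\sqrt{741610}}{21} \approx -20452.0$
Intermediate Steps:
$c = - \frac{17}{21}$ ($c = \left(-51\right) \frac{1}{63} = - \frac{17}{21} \approx -0.80952$)
$h{\left(f,Z \right)} = \sqrt{Z^{2} + f^{2}}$
$-20411 - h{\left(c,41 \right)} = -20411 - \sqrt{41^{2} + \left(- \frac{17}{21}\right)^{2}} = -20411 - \sqrt{1681 + \frac{289}{441}} = -20411 - \sqrt{\frac{741610}{441}} = -20411 - \frac{\sqrt{741610}}{21}$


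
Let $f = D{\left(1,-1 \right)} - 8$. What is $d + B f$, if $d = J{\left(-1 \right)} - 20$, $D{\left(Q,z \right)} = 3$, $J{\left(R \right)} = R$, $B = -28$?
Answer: $119$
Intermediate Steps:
$f = -5$ ($f = 3 - 8 = -5$)
$d = -21$ ($d = -1 - 20 = -21$)
$d + B f = -21 - -140 = -21 + 140 = 119$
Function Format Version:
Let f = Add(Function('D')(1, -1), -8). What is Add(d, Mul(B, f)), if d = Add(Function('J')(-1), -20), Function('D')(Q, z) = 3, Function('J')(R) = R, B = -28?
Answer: 119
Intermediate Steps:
f = -5 (f = Add(3, -8) = -5)
d = -21 (d = Add(-1, -20) = -21)
Add(d, Mul(B, f)) = Add(-21, Mul(-28, -5)) = Add(-21, 140) = 119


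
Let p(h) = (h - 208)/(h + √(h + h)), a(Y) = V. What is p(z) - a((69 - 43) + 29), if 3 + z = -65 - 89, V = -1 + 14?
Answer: -1702/159 + 365*I*√314/24963 ≈ -10.704 + 0.2591*I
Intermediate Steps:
V = 13
a(Y) = 13
z = -157 (z = -3 + (-65 - 89) = -3 - 154 = -157)
p(h) = (-208 + h)/(h + √2*√h) (p(h) = (-208 + h)/(h + √(2*h)) = (-208 + h)/(h + √2*√h))
p(z) - a((69 - 43) + 29) = (-208 - 157)/(-157 + √2*√(-157)) - 1*13 = -365/(-157 + √2*(I*√157)) - 13 = -365/(-157 + I*√314) - 13 = -13 - 365/(-157 + I*√314)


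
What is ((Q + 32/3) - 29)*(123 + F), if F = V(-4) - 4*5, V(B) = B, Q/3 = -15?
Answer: -6270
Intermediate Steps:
Q = -45 (Q = 3*(-15) = -45)
F = -24 (F = -4 - 4*5 = -4 - 20 = -24)
((Q + 32/3) - 29)*(123 + F) = ((-45 + 32/3) - 29)*(123 - 24) = ((-45 + 32*(1/3)) - 29)*99 = ((-45 + 32/3) - 29)*99 = (-103/3 - 29)*99 = -190/3*99 = -6270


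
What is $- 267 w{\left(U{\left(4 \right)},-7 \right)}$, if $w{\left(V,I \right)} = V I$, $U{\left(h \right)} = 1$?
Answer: $1869$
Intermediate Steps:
$w{\left(V,I \right)} = I V$
$- 267 w{\left(U{\left(4 \right)},-7 \right)} = - 267 \left(\left(-7\right) 1\right) = \left(-267\right) \left(-7\right) = 1869$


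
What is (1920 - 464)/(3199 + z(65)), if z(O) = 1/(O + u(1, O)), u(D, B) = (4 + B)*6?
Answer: 348712/766161 ≈ 0.45514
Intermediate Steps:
u(D, B) = 24 + 6*B
z(O) = 1/(24 + 7*O) (z(O) = 1/(O + (24 + 6*O)) = 1/(24 + 7*O))
(1920 - 464)/(3199 + z(65)) = (1920 - 464)/(3199 + 1/(24 + 7*65)) = 1456/(3199 + 1/(24 + 455)) = 1456/(3199 + 1/479) = 1456/(1532322/479) = 1456*(479/1532322) = 348712/766161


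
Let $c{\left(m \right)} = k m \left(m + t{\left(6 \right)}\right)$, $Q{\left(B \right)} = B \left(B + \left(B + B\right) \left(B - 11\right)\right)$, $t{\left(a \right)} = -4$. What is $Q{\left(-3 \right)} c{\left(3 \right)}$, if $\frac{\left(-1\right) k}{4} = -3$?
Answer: $8748$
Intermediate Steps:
$k = 12$ ($k = \left(-4\right) \left(-3\right) = 12$)
$Q{\left(B \right)} = B \left(B + 2 B \left(-11 + B\right)\right)$
$c{\left(m \right)} = 12 m \left(-4 + m\right)$ ($c{\left(m \right)} = 12 m \left(m - 4\right) = 12 m \left(-4 + m\right)$)
$Q{\left(-3 \right)} c{\left(3 \right)} = \left(-3\right)^{2} \left(-21 + 2 \left(-3\right)\right) 12 \cdot 3 \left(-4 + 3\right) = 9 \left(-21 - 6\right) 12 \cdot 3 \left(-1\right) = 9 \left(-27\right) \left(-36\right) = \left(-243\right) \left(-36\right) = 8748$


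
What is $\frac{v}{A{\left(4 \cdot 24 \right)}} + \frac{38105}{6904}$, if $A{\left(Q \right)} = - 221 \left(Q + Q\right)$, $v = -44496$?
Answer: $\frac{10021207}{1525784} \approx 6.5679$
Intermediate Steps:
$A{\left(Q \right)} = - 442 Q$ ($A{\left(Q \right)} = - 221 \cdot 2 Q = - 442 Q$)
$\frac{v}{A{\left(4 \cdot 24 \right)}} + \frac{38105}{6904} = - \frac{44496}{\left(-442\right) 4 \cdot 24} + \frac{38105}{6904} = - \frac{44496}{\left(-442\right) 96} + 38105 \cdot \frac{1}{6904} = - \frac{44496}{-42432} + \frac{38105}{6904} = \left(-44496\right) \left(- \frac{1}{42432}\right) + \frac{38105}{6904} = \frac{927}{884} + \frac{38105}{6904} = \frac{10021207}{1525784}$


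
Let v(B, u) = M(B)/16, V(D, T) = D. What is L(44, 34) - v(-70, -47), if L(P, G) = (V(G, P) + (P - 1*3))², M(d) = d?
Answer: 45035/8 ≈ 5629.4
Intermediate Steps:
L(P, G) = (-3 + G + P)² (L(P, G) = (G + (P - 1*3))² = (G + (P - 3))² = (G + (-3 + P))² = (-3 + G + P)²)
v(B, u) = B/16
L(44, 34) - v(-70, -47) = (-3 + 34 + 44)² - (-70)/16 = 75² - 1*(-35/8) = 5625 + 35/8 = 45035/8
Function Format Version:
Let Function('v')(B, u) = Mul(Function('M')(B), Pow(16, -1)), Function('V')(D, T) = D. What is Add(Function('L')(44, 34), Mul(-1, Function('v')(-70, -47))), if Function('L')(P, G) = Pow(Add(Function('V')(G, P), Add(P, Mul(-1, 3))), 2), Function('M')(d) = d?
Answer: Rational(45035, 8) ≈ 5629.4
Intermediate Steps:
Function('L')(P, G) = Pow(Add(-3, G, P), 2) (Function('L')(P, G) = Pow(Add(G, Add(P, Mul(-1, 3))), 2) = Pow(Add(G, Add(P, -3)), 2) = Pow(Add(G, Add(-3, P)), 2) = Pow(Add(-3, G, P), 2))
Function('v')(B, u) = Mul(Rational(1, 16), B) (Function('v')(B, u) = Mul(B, Pow(16, -1)) = Mul(B, Rational(1, 16)) = Mul(Rational(1, 16), B))
Add(Function('L')(44, 34), Mul(-1, Function('v')(-70, -47))) = Add(Pow(Add(-3, 34, 44), 2), Mul(-1, Mul(Rational(1, 16), -70))) = Add(Pow(75, 2), Mul(-1, Rational(-35, 8))) = Add(5625, Rational(35, 8)) = Rational(45035, 8)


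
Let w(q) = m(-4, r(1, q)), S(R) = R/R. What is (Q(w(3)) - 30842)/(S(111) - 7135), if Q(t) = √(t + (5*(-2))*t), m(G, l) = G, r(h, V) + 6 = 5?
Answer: 15418/3567 ≈ 4.3224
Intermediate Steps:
r(h, V) = -1 (r(h, V) = -6 + 5 = -1)
S(R) = 1
w(q) = -4
Q(t) = 3*√(-t) (Q(t) = √(t - 10*t) = √(-9*t) = 3*√(-t))
(Q(w(3)) - 30842)/(S(111) - 7135) = (3*√(-1*(-4)) - 30842)/(1 - 7135) = (3*√4 - 30842)/(-7134) = (3*2 - 30842)*(-1/7134) = (6 - 30842)*(-1/7134) = -30836*(-1/7134) = 15418/3567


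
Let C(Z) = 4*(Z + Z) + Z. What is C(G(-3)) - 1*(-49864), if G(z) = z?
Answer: 49837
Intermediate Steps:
C(Z) = 9*Z (C(Z) = 4*(2*Z) + Z = 8*Z + Z = 9*Z)
C(G(-3)) - 1*(-49864) = 9*(-3) - 1*(-49864) = -27 + 49864 = 49837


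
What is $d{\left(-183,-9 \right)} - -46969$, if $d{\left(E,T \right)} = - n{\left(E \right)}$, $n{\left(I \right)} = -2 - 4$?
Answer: $46975$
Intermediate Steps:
$n{\left(I \right)} = -6$
$d{\left(E,T \right)} = 6$ ($d{\left(E,T \right)} = \left(-1\right) \left(-6\right) = 6$)
$d{\left(-183,-9 \right)} - -46969 = 6 - -46969 = 6 + 46969 = 46975$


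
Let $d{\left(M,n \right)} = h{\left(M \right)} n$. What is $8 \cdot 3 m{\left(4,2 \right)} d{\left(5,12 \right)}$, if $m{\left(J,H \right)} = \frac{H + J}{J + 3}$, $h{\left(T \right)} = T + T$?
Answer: $\frac{17280}{7} \approx 2468.6$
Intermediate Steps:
$h{\left(T \right)} = 2 T$
$m{\left(J,H \right)} = \frac{H + J}{3 + J}$
$d{\left(M,n \right)} = 2 M n$
$8 \cdot 3 m{\left(4,2 \right)} d{\left(5,12 \right)} = 8 \cdot 3 \frac{2 + 4}{3 + 4} \cdot 2 \cdot 5 \cdot 12 = 24 \cdot \frac{1}{7} \cdot 6 \cdot 120 = 24 \cdot \frac{6}{7} \cdot 120 = \frac{144}{7} \cdot 120 = \frac{17280}{7}$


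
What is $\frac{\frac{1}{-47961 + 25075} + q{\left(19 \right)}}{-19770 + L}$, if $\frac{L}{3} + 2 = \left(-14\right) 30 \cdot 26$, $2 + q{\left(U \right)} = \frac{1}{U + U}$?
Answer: $\frac{214561}{5711109756} \approx 3.7569 \cdot 10^{-5}$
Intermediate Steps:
$q{\left(U \right)} = -2 + \frac{1}{2 U}$ ($q{\left(U \right)} = -2 + \frac{1}{U + U} = -2 + \frac{1}{2 U}$)
$L = -32766$ ($L = -6 + 3 \left(-14\right) 30 \cdot 26 = -6 + 3 \left(\left(-420\right) 26\right) = -6 + 3 \left(-10920\right) = -6 - 32760 = -32766$)
$\frac{\frac{1}{-47961 + 25075} + q{\left(19 \right)}}{-19770 + L} = \frac{\frac{1}{-47961 + 25075} - \left(2 - \frac{1}{2 \cdot 19}\right)}{-19770 - 32766} = \frac{\frac{1}{-22886} + \left(-2 + \frac{1}{2} \cdot \frac{1}{19}\right)}{-52536} = \left(- \frac{1}{22886} + \left(-2 + \frac{1}{38}\right)\right) \left(- \frac{1}{52536}\right) = \left(- \frac{1}{22886} - \frac{75}{38}\right) \left(- \frac{1}{52536}\right) = \left(- \frac{429122}{217417}\right) \left(- \frac{1}{52536}\right) = \frac{214561}{5711109756}$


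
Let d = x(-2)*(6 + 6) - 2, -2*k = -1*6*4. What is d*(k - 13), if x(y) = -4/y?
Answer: -22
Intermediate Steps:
k = 12 (k = -(-1*6)*4/2 = -(-3)*4 = -½*(-24) = 12)
d = 22 (d = (-4/(-2))*(6 + 6) - 2 = -4*(-½)*12 - 2 = 2*12 - 2 = 24 - 2 = 22)
d*(k - 13) = 22*(12 - 13) = 22*(-1) = -22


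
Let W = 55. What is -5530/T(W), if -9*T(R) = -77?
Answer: -7110/11 ≈ -646.36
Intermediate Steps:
T(R) = 77/9 (T(R) = -⅑*(-77) = 77/9)
-5530/T(W) = -5530/77/9 = -5530*9/77 = -7110/11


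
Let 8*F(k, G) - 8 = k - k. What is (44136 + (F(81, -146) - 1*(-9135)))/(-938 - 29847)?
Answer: -53272/30785 ≈ -1.7305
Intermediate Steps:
F(k, G) = 1 (F(k, G) = 1 + (k - k)/8 = 1 + (⅛)*0 = 1 + 0 = 1)
(44136 + (F(81, -146) - 1*(-9135)))/(-938 - 29847) = (44136 + (1 - 1*(-9135)))/(-938 - 29847) = (44136 + (1 + 9135))/(-30785) = (44136 + 9136)*(-1/30785) = 53272*(-1/30785) = -53272/30785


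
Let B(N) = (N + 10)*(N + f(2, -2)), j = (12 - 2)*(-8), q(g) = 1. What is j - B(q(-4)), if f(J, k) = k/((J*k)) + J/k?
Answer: -171/2 ≈ -85.500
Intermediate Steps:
j = -80 (j = 10*(-8) = -80)
f(J, k) = 1/J + J/k (f(J, k) = k*(1/(J*k)) + J/k = 1/J + J/k)
B(N) = (10 + N)*(-1/2 + N) (B(N) = (N + 10)*(N + (1/2 + 2/(-2))) = (10 + N)*(N + (1/2 + 2*(-1/2))) = (10 + N)*(N + (1/2 - 1)) = (10 + N)*(N - 1/2) = (10 + N)*(-1/2 + N))
j - B(q(-4)) = -80 - (-5 + 1**2 + (19/2)*1) = -80 - (-5 + 1 + 19/2) = -80 - 1*11/2 = -80 - 11/2 = -171/2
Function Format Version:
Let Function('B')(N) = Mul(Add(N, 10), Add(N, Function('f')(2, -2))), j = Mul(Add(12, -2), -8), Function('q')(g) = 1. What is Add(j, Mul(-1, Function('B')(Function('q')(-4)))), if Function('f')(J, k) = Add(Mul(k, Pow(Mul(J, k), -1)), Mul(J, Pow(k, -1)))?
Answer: Rational(-171, 2) ≈ -85.500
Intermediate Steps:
j = -80 (j = Mul(10, -8) = -80)
Function('f')(J, k) = Add(Pow(J, -1), Mul(J, Pow(k, -1))) (Function('f')(J, k) = Add(Mul(k, Mul(Pow(J, -1), Pow(k, -1))), Mul(J, Pow(k, -1))) = Add(Pow(J, -1), Mul(J, Pow(k, -1))))
Function('B')(N) = Mul(Add(10, N), Add(Rational(-1, 2), N)) (Function('B')(N) = Mul(Add(N, 10), Add(N, Add(Pow(2, -1), Mul(2, Pow(-2, -1))))) = Mul(Add(10, N), Add(N, Add(Rational(1, 2), Mul(2, Rational(-1, 2))))) = Mul(Add(10, N), Add(N, Add(Rational(1, 2), -1))) = Mul(Add(10, N), Add(N, Rational(-1, 2))) = Mul(Add(10, N), Add(Rational(-1, 2), N)))
Add(j, Mul(-1, Function('B')(Function('q')(-4)))) = Add(-80, Mul(-1, Add(-5, Pow(1, 2), Mul(Rational(19, 2), 1)))) = Add(-80, Mul(-1, Add(-5, 1, Rational(19, 2)))) = Add(-80, Mul(-1, Rational(11, 2))) = Add(-80, Rational(-11, 2)) = Rational(-171, 2)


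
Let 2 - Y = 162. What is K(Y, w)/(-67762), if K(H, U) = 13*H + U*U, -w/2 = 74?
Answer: -9912/33881 ≈ -0.29255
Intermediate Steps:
w = -148 (w = -2*74 = -148)
Y = -160 (Y = 2 - 1*162 = 2 - 162 = -160)
K(H, U) = U² + 13*H (K(H, U) = 13*H + U² = U² + 13*H)
K(Y, w)/(-67762) = ((-148)² + 13*(-160))/(-67762) = (21904 - 2080)*(-1/67762) = 19824*(-1/67762) = -9912/33881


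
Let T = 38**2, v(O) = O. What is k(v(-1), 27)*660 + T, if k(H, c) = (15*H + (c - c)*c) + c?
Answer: 9364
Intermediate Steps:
k(H, c) = c + 15*H (k(H, c) = (15*H + 0*c) + c = (15*H + 0) + c = 15*H + c = c + 15*H)
T = 1444
k(v(-1), 27)*660 + T = (27 + 15*(-1))*660 + 1444 = (27 - 15)*660 + 1444 = 12*660 + 1444 = 7920 + 1444 = 9364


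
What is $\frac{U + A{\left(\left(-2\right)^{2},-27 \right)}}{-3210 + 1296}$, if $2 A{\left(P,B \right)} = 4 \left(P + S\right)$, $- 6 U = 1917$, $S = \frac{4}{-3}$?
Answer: $\frac{65}{396} \approx 0.16414$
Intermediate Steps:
$S = - \frac{4}{3}$ ($S = 4 \left(- \frac{1}{3}\right) = - \frac{4}{3} \approx -1.3333$)
$U = - \frac{639}{2}$ ($U = \left(- \frac{1}{6}\right) 1917 = - \frac{639}{2} \approx -319.5$)
$A{\left(P,B \right)} = - \frac{8}{3} + 2 P$ ($A{\left(P,B \right)} = \frac{4 \left(P - \frac{4}{3}\right)}{2} = \frac{4 \left(- \frac{4}{3} + P\right)}{2} = \frac{- \frac{16}{3} + 4 P}{2} = - \frac{8}{3} + 2 P$)
$\frac{U + A{\left(\left(-2\right)^{2},-27 \right)}}{-3210 + 1296} = \frac{- \frac{639}{2} - \left(\frac{8}{3} - 2 \left(-2\right)^{2}\right)}{-3210 + 1296} = \frac{- \frac{639}{2} + \left(- \frac{8}{3} + 2 \cdot 4\right)}{-1914} = \left(- \frac{639}{2} + \left(- \frac{8}{3} + 8\right)\right) \left(- \frac{1}{1914}\right) = \left(- \frac{639}{2} + \frac{16}{3}\right) \left(- \frac{1}{1914}\right) = \left(- \frac{1885}{6}\right) \left(- \frac{1}{1914}\right) = \frac{65}{396}$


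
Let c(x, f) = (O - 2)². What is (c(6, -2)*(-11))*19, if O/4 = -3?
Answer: -40964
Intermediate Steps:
O = -12 (O = 4*(-3) = -12)
c(x, f) = 196 (c(x, f) = (-12 - 2)² = (-14)² = 196)
(c(6, -2)*(-11))*19 = (196*(-11))*19 = -2156*19 = -40964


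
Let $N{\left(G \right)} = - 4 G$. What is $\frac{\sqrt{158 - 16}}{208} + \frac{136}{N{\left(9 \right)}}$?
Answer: $- \frac{34}{9} + \frac{\sqrt{142}}{208} \approx -3.7205$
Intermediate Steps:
$\frac{\sqrt{158 - 16}}{208} + \frac{136}{N{\left(9 \right)}} = \frac{\sqrt{158 - 16}}{208} + \frac{136}{\left(-4\right) 9} = \sqrt{142} \cdot \frac{1}{208} + \frac{136}{-36} = \frac{\sqrt{142}}{208} + 136 \left(- \frac{1}{36}\right) = \frac{\sqrt{142}}{208} - \frac{34}{9} = - \frac{34}{9} + \frac{\sqrt{142}}{208}$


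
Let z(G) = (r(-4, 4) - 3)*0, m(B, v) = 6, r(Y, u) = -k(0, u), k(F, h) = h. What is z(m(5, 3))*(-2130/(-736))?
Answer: 0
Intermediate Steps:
r(Y, u) = -u
z(G) = 0 (z(G) = (-1*4 - 3)*0 = (-4 - 3)*0 = -7*0 = 0)
z(m(5, 3))*(-2130/(-736)) = 0*(-2130/(-736)) = 0*(-2130*(-1/736)) = 0*(1065/368) = 0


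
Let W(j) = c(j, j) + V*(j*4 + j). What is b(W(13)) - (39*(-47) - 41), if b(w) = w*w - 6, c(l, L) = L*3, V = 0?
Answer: 3389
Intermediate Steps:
c(l, L) = 3*L
W(j) = 3*j (W(j) = 3*j + 0*(j*4 + j) = 3*j + 0*(4*j + j) = 3*j + 0*(5*j) = 3*j + 0 = 3*j)
b(w) = -6 + w**2 (b(w) = w**2 - 6 = -6 + w**2)
b(W(13)) - (39*(-47) - 41) = (-6 + (3*13)**2) - (39*(-47) - 41) = (-6 + 39**2) - (-1833 - 41) = (-6 + 1521) - 1*(-1874) = 1515 + 1874 = 3389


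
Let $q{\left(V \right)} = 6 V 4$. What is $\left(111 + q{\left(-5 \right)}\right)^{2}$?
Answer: $81$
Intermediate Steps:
$q{\left(V \right)} = 24 V$
$\left(111 + q{\left(-5 \right)}\right)^{2} = \left(111 + 24 \left(-5\right)\right)^{2} = \left(111 - 120\right)^{2} = \left(-9\right)^{2} = 81$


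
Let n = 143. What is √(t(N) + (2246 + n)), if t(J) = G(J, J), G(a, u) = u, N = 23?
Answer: 6*√67 ≈ 49.112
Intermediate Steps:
t(J) = J
√(t(N) + (2246 + n)) = √(23 + (2246 + 143)) = √(23 + 2389) = √2412 = 6*√67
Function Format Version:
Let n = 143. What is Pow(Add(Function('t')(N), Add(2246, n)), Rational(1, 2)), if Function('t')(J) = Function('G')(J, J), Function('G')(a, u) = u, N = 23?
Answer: Mul(6, Pow(67, Rational(1, 2))) ≈ 49.112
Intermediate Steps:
Function('t')(J) = J
Pow(Add(Function('t')(N), Add(2246, n)), Rational(1, 2)) = Pow(Add(23, Add(2246, 143)), Rational(1, 2)) = Pow(Add(23, 2389), Rational(1, 2)) = Pow(2412, Rational(1, 2)) = Mul(6, Pow(67, Rational(1, 2)))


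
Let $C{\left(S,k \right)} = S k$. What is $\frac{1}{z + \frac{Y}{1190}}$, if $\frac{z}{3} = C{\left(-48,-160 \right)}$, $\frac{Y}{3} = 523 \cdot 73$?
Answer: $\frac{1190}{27532137} \approx 4.3222 \cdot 10^{-5}$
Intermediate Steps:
$Y = 114537$ ($Y = 3 \cdot 523 \cdot 73 = 3 \cdot 38179 = 114537$)
$z = 23040$ ($z = 3 \left(\left(-48\right) \left(-160\right)\right) = 3 \cdot 7680 = 23040$)
$\frac{1}{z + \frac{Y}{1190}} = \frac{1}{23040 + \frac{114537}{1190}} = \frac{1}{\frac{27532137}{1190}} = \frac{1190}{27532137}$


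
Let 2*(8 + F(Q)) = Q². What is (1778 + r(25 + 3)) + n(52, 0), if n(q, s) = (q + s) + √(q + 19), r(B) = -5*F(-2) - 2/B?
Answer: 26039/14 + √71 ≈ 1868.4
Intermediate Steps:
F(Q) = -8 + Q²/2
r(B) = 30 - 2/B (r(B) = -5*(-8 + (½)*(-2)²) - 2/B = -5*(-8 + (½)*4) - 2/B = -5*(-8 + 2) - 2/B = -5*(-6) - 2/B = 30 - 2/B)
n(q, s) = q + s + √(19 + q) (n(q, s) = (q + s) + √(19 + q) = q + s + √(19 + q))
(1778 + r(25 + 3)) + n(52, 0) = (1778 + (30 - 2/(25 + 3))) + (52 + 0 + √(19 + 52)) = (1778 + (30 - 2/28)) + (52 + 0 + √71) = (1778 + (30 - 2*1/28)) + (52 + √71) = (1778 + (30 - 1/14)) + (52 + √71) = (1778 + 419/14) + (52 + √71) = 25311/14 + (52 + √71) = 26039/14 + √71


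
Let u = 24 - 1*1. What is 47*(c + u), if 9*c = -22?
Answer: 8695/9 ≈ 966.11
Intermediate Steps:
c = -22/9 (c = (⅑)*(-22) = -22/9 ≈ -2.4444)
u = 23 (u = 24 - 1 = 23)
47*(c + u) = 47*(-22/9 + 23) = 47*(185/9) = 8695/9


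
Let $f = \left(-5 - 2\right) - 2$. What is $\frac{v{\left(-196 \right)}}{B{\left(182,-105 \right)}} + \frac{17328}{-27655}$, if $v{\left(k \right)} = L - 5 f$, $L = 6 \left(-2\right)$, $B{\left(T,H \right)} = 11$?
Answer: $\frac{65637}{27655} \approx 2.3734$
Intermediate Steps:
$f = -9$ ($f = -7 - 2 = -9$)
$L = -12$
$v{\left(k \right)} = 33$ ($v{\left(k \right)} = -12 - -45 = -12 + 45 = 33$)
$\frac{v{\left(-196 \right)}}{B{\left(182,-105 \right)}} + \frac{17328}{-27655} = \frac{33}{11} + \frac{17328}{-27655} = 33 \cdot \frac{1}{11} + 17328 \left(- \frac{1}{27655}\right) = 3 - \frac{17328}{27655} = \frac{65637}{27655}$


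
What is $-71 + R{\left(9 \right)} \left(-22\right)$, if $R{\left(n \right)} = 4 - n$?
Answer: $39$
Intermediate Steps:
$-71 + R{\left(9 \right)} \left(-22\right) = -71 + \left(4 - 9\right) \left(-22\right) = -71 - -110 = -71 + 110 = 39$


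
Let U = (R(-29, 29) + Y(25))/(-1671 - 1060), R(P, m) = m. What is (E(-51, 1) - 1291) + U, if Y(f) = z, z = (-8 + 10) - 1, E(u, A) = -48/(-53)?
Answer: -186733715/144743 ≈ -1290.1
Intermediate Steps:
E(u, A) = 48/53 (E(u, A) = -48*(-1/53) = 48/53)
z = 1 (z = 2 - 1 = 1)
Y(f) = 1
U = -30/2731 (U = (29 + 1)/(-1671 - 1060) = 30/(-2731) = 30*(-1/2731) = -30/2731 ≈ -0.010985)
(E(-51, 1) - 1291) + U = (48/53 - 1291) - 30/2731 = -68375/53 - 30/2731 = -186733715/144743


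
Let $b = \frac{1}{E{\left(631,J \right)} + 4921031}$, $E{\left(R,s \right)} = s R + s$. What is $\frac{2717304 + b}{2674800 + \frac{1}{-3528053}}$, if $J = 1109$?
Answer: $\frac{53896171068476333981}{53053128532521861681} \approx 1.0159$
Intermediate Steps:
$E{\left(R,s \right)} = s + R s$ ($E{\left(R,s \right)} = R s + s = s + R s$)
$b = \frac{1}{5621919}$ ($b = \frac{1}{1109 \left(1 + 631\right) + 4921031} = \frac{1}{1109 \cdot 632 + 4921031} = \frac{1}{700888 + 4921031} = \frac{1}{5621919} \approx 1.7788 \cdot 10^{-7}$)
$\frac{2717304 + b}{2674800 + \frac{1}{-3528053}} = \frac{2717304 + \frac{1}{5621919}}{2674800 + \frac{1}{-3528053}} = \frac{15276462986377}{5621919 \left(2674800 - \frac{1}{3528053}\right)} = \frac{15276462986377}{5621919 \cdot \frac{9436836164399}{3528053}} = \frac{15276462986377}{5621919} \cdot \frac{3528053}{9436836164399} = \frac{53896171068476333981}{53053128532521861681}$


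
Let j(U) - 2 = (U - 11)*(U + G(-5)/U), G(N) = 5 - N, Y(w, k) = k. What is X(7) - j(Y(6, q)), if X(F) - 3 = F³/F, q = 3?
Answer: 302/3 ≈ 100.67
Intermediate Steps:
j(U) = 2 + (-11 + U)*(U + 10/U) (j(U) = 2 + (U - 11)*(U + (5 - 1*(-5))/U) = 2 + (-11 + U)*(U + (5 + 5)/U) = 2 + (-11 + U)*(U + 10/U))
X(F) = 3 + F² (X(F) = 3 + F³/F = 3 + F²)
X(7) - j(Y(6, q)) = (3 + 7²) - (12 + 3² - 110/3 - 11*3) = (3 + 49) - (12 + 9 - 110*⅓ - 33) = 52 - (12 + 9 - 110/3 - 33) = 52 - 1*(-146/3) = 52 + 146/3 = 302/3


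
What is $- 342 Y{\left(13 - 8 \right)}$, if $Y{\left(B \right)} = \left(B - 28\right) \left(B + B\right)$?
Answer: $78660$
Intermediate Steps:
$Y{\left(B \right)} = 2 B \left(-28 + B\right)$ ($Y{\left(B \right)} = \left(-28 + B\right) 2 B = 2 B \left(-28 + B\right)$)
$- 342 Y{\left(13 - 8 \right)} = - 342 \cdot 2 \left(13 - 8\right) \left(-28 + \left(13 - 8\right)\right) = - 342 \cdot 2 \cdot 5 \left(-28 + 5\right) = - 342 \cdot 2 \cdot 5 \left(-23\right) = \left(-342\right) \left(-230\right) = 78660$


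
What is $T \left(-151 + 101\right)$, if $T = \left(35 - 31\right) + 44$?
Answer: $-2400$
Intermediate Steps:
$T = 48$ ($T = 4 + 44 = 48$)
$T \left(-151 + 101\right) = 48 \left(-151 + 101\right) = 48 \left(-50\right) = -2400$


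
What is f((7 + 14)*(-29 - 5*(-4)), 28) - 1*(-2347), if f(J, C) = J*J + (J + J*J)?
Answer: 73600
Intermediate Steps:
f(J, C) = J + 2*J**2 (f(J, C) = J**2 + (J + J**2) = J + 2*J**2)
f((7 + 14)*(-29 - 5*(-4)), 28) - 1*(-2347) = ((7 + 14)*(-29 - 5*(-4)))*(1 + 2*((7 + 14)*(-29 - 5*(-4)))) - 1*(-2347) = (21*(-29 + 20))*(1 + 2*(21*(-29 + 20))) + 2347 = (21*(-9))*(1 + 2*(21*(-9))) + 2347 = -189*(1 + 2*(-189)) + 2347 = -189*(1 - 378) + 2347 = -189*(-377) + 2347 = 71253 + 2347 = 73600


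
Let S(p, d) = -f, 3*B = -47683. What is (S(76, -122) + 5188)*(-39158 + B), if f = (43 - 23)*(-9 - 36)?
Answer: -1005475816/3 ≈ -3.3516e+8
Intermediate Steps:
B = -47683/3 (B = (1/3)*(-47683) = -47683/3 ≈ -15894.)
f = -900 (f = 20*(-45) = -900)
S(p, d) = 900 (S(p, d) = -1*(-900) = 900)
(S(76, -122) + 5188)*(-39158 + B) = (900 + 5188)*(-39158 - 47683/3) = 6088*(-165157/3) = -1005475816/3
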